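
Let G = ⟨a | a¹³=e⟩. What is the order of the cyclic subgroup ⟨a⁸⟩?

|⟨a⁸⟩| equals the order of a⁸. Compute successive powers until reaching e:
  (a⁸)¹ = a⁸, (a⁸)² = a³, (a⁸)³ = a¹¹, (a⁸)⁴ = a⁶, (a⁸)⁵ = a, (a⁸)⁶ = a⁹, (a⁸)⁷ = a⁴, (a⁸)⁸ = a¹², (a⁸)⁹ = a⁷, (a⁸)¹⁰ = a², (a⁸)¹¹ = a¹⁰, (a⁸)¹² = a⁵, (a⁸)¹³ = e.
The smallest positive k with (a⁸)ᵏ = e is 13, so |⟨a⁸⟩| = 13.

Answer: 13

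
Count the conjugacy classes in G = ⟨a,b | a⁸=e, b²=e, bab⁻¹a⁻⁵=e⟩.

The conjugacy classes (representative and size) are:
  [e] (size 1), [a⁵] (size 2), [a²] (size 1), [a⁷] (size 2), [a⁴] (size 1), [a⁶] (size 1), [b] (size 2), [a⁵b] (size 2), [a²b] (size 2), [a³b] (size 2).
Class equation: 1 + 2 + 1 + 2 + 1 + 1 + 2 + 2 + 2 + 2 = 16 = |G|. So G has 10 conjugacy classes.

Answer: 10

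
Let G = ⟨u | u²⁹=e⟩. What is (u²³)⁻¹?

The order of (u²³) is 29 (smallest k with (u²³)ᵏ = e), so (u²³)⁻¹ = (u²³)²⁸ = u⁶.
Check: (u²³) · (u⁶) → (u²³) · u⁶ = e, giving e as required.

Answer: u⁶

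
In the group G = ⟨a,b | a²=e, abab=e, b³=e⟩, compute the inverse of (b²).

The order of (b²) is 3 (smallest k with (b²)ᵏ = e), so (b²)⁻¹ = (b²)² = b.
Check: (b²) · b → (b²) · b = e, giving e as required.

Answer: b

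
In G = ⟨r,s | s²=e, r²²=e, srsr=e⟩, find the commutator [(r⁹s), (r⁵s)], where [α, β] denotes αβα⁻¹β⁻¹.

[(r⁹s), (r⁵s)] = (r⁹s)·(r⁵s)·(r⁹s)⁻¹·(r⁵s)⁻¹.
  (r⁹s) · (r⁵s) = r⁴
  (r⁴) · (r⁹s) = r¹³s
  (r¹³s) · (r⁵s) = r⁸

Answer: r⁸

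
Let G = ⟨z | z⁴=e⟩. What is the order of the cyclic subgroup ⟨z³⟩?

|⟨z³⟩| equals the order of z³. Compute successive powers until reaching e:
  (z³)¹ = z³, (z³)² = z², (z³)³ = z, (z³)⁴ = e.
The smallest positive k with (z³)ᵏ = e is 4, so |⟨z³⟩| = 4.

Answer: 4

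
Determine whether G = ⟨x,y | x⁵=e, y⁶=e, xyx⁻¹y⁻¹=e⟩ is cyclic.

|G| = 30. The element xy has order 30 (its powers give 30 distinct elements), so ⟨xy⟩ = G and G is cyclic.

Answer: Yes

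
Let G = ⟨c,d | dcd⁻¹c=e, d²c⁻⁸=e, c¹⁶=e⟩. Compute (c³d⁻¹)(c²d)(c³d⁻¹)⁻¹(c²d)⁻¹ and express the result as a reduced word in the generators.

[(c³d⁻¹), (c²d)] = (c³d⁻¹)·(c²d)·(c³d⁻¹)⁻¹·(c²d)⁻¹.
  (c³d⁻¹) · (c²d) = c
  c · (c³d) = c⁴d
  (c⁴d) · (c²d⁻¹) = c²

Answer: c²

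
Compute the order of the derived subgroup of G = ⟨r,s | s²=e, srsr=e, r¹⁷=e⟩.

G' = [G, G] is generated by all commutators. The generator-pair commutators are: [r, s] = r².
The subgroup they normally generate is {e, r, r², r³, r⁴, r⁵, r⁶, r⁷, r⁸, r⁹, r¹⁰, r¹¹, r¹², r¹³, r¹⁴, r¹⁵, r¹⁶}, of order 17.
Check: |G/G'| = 34/17 = 2 is the order of the abelianisation.

Answer: 17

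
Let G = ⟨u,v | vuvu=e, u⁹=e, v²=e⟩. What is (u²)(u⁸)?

Compute (u²) · (u⁸) by multiplying left to right and reducing via the relations at each step:
  (u²) · u⁸ = u

Answer: u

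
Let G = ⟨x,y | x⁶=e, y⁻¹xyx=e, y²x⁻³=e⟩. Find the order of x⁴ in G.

Compute successive powers until reaching e:
  (x⁴)¹ = x⁴, (x⁴)² = x², (x⁴)³ = e.
The smallest positive k with (x⁴)ᵏ = e is 3.

Answer: 3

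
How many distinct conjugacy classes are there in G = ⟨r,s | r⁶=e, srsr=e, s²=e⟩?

The conjugacy classes (representative and size) are:
  [e] (size 1), [r⁵] (size 2), [r⁴] (size 2), [r³] (size 1), [s] (size 3), [r³s] (size 3).
Class equation: 1 + 2 + 2 + 1 + 3 + 3 = 12 = |G|. So G has 6 conjugacy classes.

Answer: 6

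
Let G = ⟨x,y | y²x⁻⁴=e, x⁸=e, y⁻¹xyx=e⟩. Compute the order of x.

Compute successive powers until reaching e:
  x¹ = x, x² = x², x³ = x³, x⁴ = x⁴, x⁵ = x⁵, x⁶ = x⁶, x⁷ = x⁷, x⁸ = e.
The smallest positive k with xᵏ = e is 8.

Answer: 8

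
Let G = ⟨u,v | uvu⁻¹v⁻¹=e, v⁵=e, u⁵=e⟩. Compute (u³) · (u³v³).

Compute (u³) · (u³v³) by multiplying left to right and reducing via the relations at each step:
  (u³) · u³ = u
  u · v³ = uv³

Answer: uv³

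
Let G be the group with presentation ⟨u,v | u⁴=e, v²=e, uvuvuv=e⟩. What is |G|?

Enumerate words in the generators, reducing via the relations: the distinct elements are
  {e, u, v, uv, u², u³, vu, uvu, u²v, u³v, vu², vu³, uvu², uvu³, u²vu, u³vu, vu²v, uvu²v, u²vu², u²vu³, u³vu², u³vu³, u²vu²v, u³vu²v}.
No further products give new elements, so |G| = 24.

Answer: 24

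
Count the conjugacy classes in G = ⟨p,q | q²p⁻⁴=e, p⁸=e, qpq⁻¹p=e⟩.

The conjugacy classes (representative and size) are:
  [e] (size 1), [p⁷] (size 2), [p²] (size 2), [p⁵] (size 2), [p⁴] (size 1), [p²q⁻¹] (size 4), [p³q] (size 4).
Class equation: 1 + 2 + 2 + 2 + 1 + 4 + 4 = 16 = |G|. So G has 7 conjugacy classes.

Answer: 7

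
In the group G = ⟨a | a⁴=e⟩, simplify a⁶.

Compute successive powers of a, reducing at each step:
  a²: a · a = a²
  a³: (a²) · a = a³
  a⁴: (a³) · a = e
  a⁵: e · a = a
  a⁶: a · a = a²

Answer: a²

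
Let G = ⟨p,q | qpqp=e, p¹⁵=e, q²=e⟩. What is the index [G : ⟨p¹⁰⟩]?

First find ord(p¹⁰) by computing successive powers:
  (p¹⁰)¹ = p¹⁰, (p¹⁰)² = p⁵, (p¹⁰)³ = e.
So |⟨p¹⁰⟩| = ord(p¹⁰) = 3. With |G| = 30, by Lagrange [G : ⟨p¹⁰⟩] = 30/3 = 10.

Answer: 10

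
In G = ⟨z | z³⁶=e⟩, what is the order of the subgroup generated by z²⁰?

|⟨z²⁰⟩| equals the order of z²⁰. Compute successive powers until reaching e:
  (z²⁰)¹ = z²⁰, (z²⁰)² = z⁴, (z²⁰)³ = z²⁴, (z²⁰)⁴ = z⁸, (z²⁰)⁵ = z²⁸, (z²⁰)⁶ = z¹², (z²⁰)⁷ = z³², (z²⁰)⁸ = z¹⁶, (z²⁰)⁹ = e.
The smallest positive k with (z²⁰)ᵏ = e is 9, so |⟨z²⁰⟩| = 9.

Answer: 9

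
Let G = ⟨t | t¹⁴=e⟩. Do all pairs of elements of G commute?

G has a single generator, so G is cyclic and hence abelian.

Answer: Yes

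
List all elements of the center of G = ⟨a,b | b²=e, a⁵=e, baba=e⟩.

An element z ∈ Z(G) iff z commutes with every generator.
For example e is central: e·a = a = a·e; e·b = b = b·e.
Whereas a ∉ Z(G) since a·b = ab ≠ a⁴b = b·a.
Checking each of the 10 elements this way gives Z(G) = {e}, of order 1.

Answer: {e}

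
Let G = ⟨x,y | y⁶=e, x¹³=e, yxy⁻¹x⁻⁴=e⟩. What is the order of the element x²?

Compute successive powers until reaching e:
  (x²)¹ = x², (x²)² = x⁴, (x²)³ = x⁶, (x²)⁴ = x⁸, (x²)⁵ = x¹⁰, (x²)⁶ = x¹², (x²)⁷ = x, (x²)⁸ = x³, (x²)⁹ = x⁵, (x²)¹⁰ = x⁷, (x²)¹¹ = x⁹, (x²)¹² = x¹¹, (x²)¹³ = e.
The smallest positive k with (x²)ᵏ = e is 13.

Answer: 13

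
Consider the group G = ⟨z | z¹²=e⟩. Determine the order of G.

G is generated by a single element, so G is cyclic. The relator gives z¹² = e and no smaller power is forced to be e, so the 12 powers {e, z, z², z³, z⁴, z⁵, z⁶, z⁷, z⁸, z⁹, z¹¹, z¹⁰} are distinct. Hence |G| = 12.

Answer: 12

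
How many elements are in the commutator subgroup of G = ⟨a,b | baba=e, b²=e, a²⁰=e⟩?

G' = [G, G] is generated by all commutators. The generator-pair commutators are: [a, b] = a².
The subgroup they normally generate is {e, a², a⁴, a⁶, a⁸, a¹⁰, a¹², a¹⁴, a¹⁶, a¹⁸}, of order 10.
Check: |G/G'| = 40/10 = 4 is the order of the abelianisation.

Answer: 10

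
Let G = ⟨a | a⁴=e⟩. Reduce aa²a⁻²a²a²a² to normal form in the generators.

Multiply left to right, reducing at each step:
  a · a² = a³
  (a³) · a⁻² = a
  a · a² = a³
  (a³) · a² = a
  a · a² = a³

Answer: a³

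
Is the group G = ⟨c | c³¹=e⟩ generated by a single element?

|G| = 31. The element c has order 31 (its powers give 31 distinct elements), so ⟨c⟩ = G and G is cyclic.

Answer: Yes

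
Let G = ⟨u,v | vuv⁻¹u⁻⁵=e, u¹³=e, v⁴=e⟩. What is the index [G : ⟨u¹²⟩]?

First find ord(u¹²) by computing successive powers:
  (u¹²)¹ = u¹², (u¹²)² = u¹¹, (u¹²)³ = u¹⁰, (u¹²)⁴ = u⁹, (u¹²)⁵ = u⁸, (u¹²)⁶ = u⁷, (u¹²)⁷ = u⁶, (u¹²)⁸ = u⁵, (u¹²)⁹ = u⁴, (u¹²)¹⁰ = u³, (u¹²)¹¹ = u², (u¹²)¹² = u, (u¹²)¹³ = e.
So |⟨u¹²⟩| = ord(u¹²) = 13. With |G| = 52, by Lagrange [G : ⟨u¹²⟩] = 52/13 = 4.

Answer: 4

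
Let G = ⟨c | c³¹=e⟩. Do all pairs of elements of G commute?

G has a single generator, so G is cyclic and hence abelian.

Answer: Yes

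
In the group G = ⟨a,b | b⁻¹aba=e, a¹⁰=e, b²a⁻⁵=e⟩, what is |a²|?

Compute successive powers until reaching e:
  (a²)¹ = a², (a²)² = a⁴, (a²)³ = a⁶, (a²)⁴ = a⁸, (a²)⁵ = e.
The smallest positive k with (a²)ᵏ = e is 5.

Answer: 5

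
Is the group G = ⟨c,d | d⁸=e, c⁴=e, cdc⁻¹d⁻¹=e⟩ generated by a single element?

|G| = 32, but the maximum element order in G is 8 < 32. No single element generates all of G, so G is not cyclic.

Answer: No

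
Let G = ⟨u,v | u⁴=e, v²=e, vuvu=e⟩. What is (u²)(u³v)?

Compute (u²) · (u³v) by multiplying left to right and reducing via the relations at each step:
  (u²) · u³ = u
  u · v = uv

Answer: uv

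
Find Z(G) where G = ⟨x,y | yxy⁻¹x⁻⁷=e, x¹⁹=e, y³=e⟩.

An element z ∈ Z(G) iff z commutes with every generator.
For example e is central: e·x = x = x·e; e·y = y = y·e.
Whereas x ∉ Z(G) since x·y = xy ≠ x⁷y = y·x.
Checking each of the 57 elements this way gives Z(G) = {e}, of order 1.

Answer: {e}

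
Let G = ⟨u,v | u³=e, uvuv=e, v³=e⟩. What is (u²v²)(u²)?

Compute (u²v²) · (u²) by multiplying left to right and reducing via the relations at each step:
  (u²v²) · u² = v

Answer: v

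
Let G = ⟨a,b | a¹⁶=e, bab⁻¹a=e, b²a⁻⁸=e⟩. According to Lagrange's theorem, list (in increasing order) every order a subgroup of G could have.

|G| = 32 = 2⁵. By Lagrange's theorem the order of any subgroup divides 32; the divisors of 32 are 1, 2, 4, 8, 16, 32.

Answer: 1, 2, 4, 8, 16, 32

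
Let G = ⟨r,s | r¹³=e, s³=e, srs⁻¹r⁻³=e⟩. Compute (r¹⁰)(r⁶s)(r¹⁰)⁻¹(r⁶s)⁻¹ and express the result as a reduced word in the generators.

[(r¹⁰), (r⁶s)] = (r¹⁰)·(r⁶s)·(r¹⁰)⁻¹·(r⁶s)⁻¹.
  (r¹⁰) · (r⁶s) = r³s
  (r³s) · (r³) = r¹²s
  (r¹²s) · (r¹¹s²) = r⁶

Answer: r⁶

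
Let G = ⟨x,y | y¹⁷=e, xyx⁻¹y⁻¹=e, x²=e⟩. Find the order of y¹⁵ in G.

Compute successive powers until reaching e:
  (y¹⁵)¹ = y¹⁵, (y¹⁵)² = y¹³, (y¹⁵)³ = y¹¹, (y¹⁵)⁴ = y⁹, (y¹⁵)⁵ = y⁷, (y¹⁵)⁶ = y⁵, (y¹⁵)⁷ = y³, (y¹⁵)⁸ = y, (y¹⁵)⁹ = y¹⁶, (y¹⁵)¹⁰ = y¹⁴, (y¹⁵)¹¹ = y¹², (y¹⁵)¹² = y¹⁰, (y¹⁵)¹³ = y⁸, (y¹⁵)¹⁴ = y⁶, (y¹⁵)¹⁵ = y⁴, (y¹⁵)¹⁶ = y², (y¹⁵)¹⁷ = e.
The smallest positive k with (y¹⁵)ᵏ = e is 17.

Answer: 17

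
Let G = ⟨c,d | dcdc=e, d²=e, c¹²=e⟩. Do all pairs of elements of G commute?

c·d = cd but d·c = c¹¹d, so c·d ≠ d·c and G is not abelian.

Answer: No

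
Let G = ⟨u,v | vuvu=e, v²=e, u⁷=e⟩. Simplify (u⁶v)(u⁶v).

Compute (u⁶v) · (u⁶v) by multiplying left to right and reducing via the relations at each step:
  (u⁶v) · u⁶ = v
  v · v = e

Answer: e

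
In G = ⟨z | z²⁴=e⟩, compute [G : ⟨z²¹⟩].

First find ord(z²¹) by computing successive powers:
  (z²¹)¹ = z²¹, (z²¹)² = z¹⁸, (z²¹)³ = z¹⁵, (z²¹)⁴ = z¹², (z²¹)⁵ = z⁹, (z²¹)⁶ = z⁶, (z²¹)⁷ = z³, (z²¹)⁸ = e.
So |⟨z²¹⟩| = ord(z²¹) = 8. With |G| = 24, by Lagrange [G : ⟨z²¹⟩] = 24/8 = 3.

Answer: 3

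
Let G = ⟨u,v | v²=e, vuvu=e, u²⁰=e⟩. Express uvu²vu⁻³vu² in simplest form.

Multiply left to right, reducing at each step:
  u · v = uv
  (uv) · u² = u¹⁹v
  (u¹⁹v) · v = u¹⁹
  (u¹⁹) · u⁻³ = u¹⁶
  (u¹⁶) · v = u¹⁶v
  (u¹⁶v) · u² = u¹⁴v

Answer: u¹⁴v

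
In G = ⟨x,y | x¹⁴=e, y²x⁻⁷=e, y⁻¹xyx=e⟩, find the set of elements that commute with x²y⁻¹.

⟨x²y⁻¹⟩ ⊆ C_G(x²y⁻¹) since powers of x²y⁻¹ commute with x²y⁻¹; so |C_G(x²y⁻¹)| ≥ |⟨x²y⁻¹⟩| = 4.
By orbit–stabilizer, |C_G(x²y⁻¹)| = |G| / |conj. class of x²y⁻¹| = 28 / 7 = 4.
The 4 elements commuting with x²y⁻¹ are {e, x⁷, x²y, x²y⁻¹}.

Answer: {e, x⁷, x²y, x²y⁻¹}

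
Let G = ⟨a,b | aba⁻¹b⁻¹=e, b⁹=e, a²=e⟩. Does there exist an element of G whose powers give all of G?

|G| = 18. The element ab has order 18 (its powers give 18 distinct elements), so ⟨ab⟩ = G and G is cyclic.

Answer: Yes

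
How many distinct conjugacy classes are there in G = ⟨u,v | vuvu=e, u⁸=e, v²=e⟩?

The conjugacy classes (representative and size) are:
  [e] (size 1), [u] (size 2), [u⁶] (size 2), [u³] (size 2), [u⁴] (size 1), [v] (size 4), [u⁵v] (size 4).
Class equation: 1 + 2 + 2 + 2 + 1 + 4 + 4 = 16 = |G|. So G has 7 conjugacy classes.

Answer: 7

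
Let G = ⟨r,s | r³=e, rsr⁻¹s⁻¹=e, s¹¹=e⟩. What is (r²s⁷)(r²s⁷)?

Compute (r²s⁷) · (r²s⁷) by multiplying left to right and reducing via the relations at each step:
  (r²s⁷) · r² = rs⁷
  (rs⁷) · s⁷ = rs³

Answer: rs³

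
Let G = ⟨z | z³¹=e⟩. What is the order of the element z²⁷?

Compute successive powers until reaching e:
  (z²⁷)¹ = z²⁷, (z²⁷)² = z²³, (z²⁷)³ = z¹⁹, (z²⁷)⁴ = z¹⁵, (z²⁷)⁵ = z¹¹, (z²⁷)⁶ = z⁷, (z²⁷)⁷ = z³, (z²⁷)⁸ = z³⁰, (z²⁷)⁹ = z²⁶, (z²⁷)¹⁰ = z²², (z²⁷)¹¹ = z¹⁸, (z²⁷)¹² = z¹⁴, (z²⁷)¹³ = z¹⁰, (z²⁷)¹⁴ = z⁶, (z²⁷)¹⁵ = z², (z²⁷)¹⁶ = z²⁹, (z²⁷)¹⁷ = z²⁵, (z²⁷)¹⁸ = z²¹, (z²⁷)¹⁹ = z¹⁷, (z²⁷)²⁰ = z¹³, (z²⁷)²¹ = z⁹, (z²⁷)²² = z⁵, (z²⁷)²³ = z, (z²⁷)²⁴ = z²⁸, (z²⁷)²⁵ = z²⁴, (z²⁷)²⁶ = z²⁰, (z²⁷)²⁷ = z¹⁶, (z²⁷)²⁸ = z¹², (z²⁷)²⁹ = z⁸, (z²⁷)³⁰ = z⁴, (z²⁷)³¹ = e.
The smallest positive k with (z²⁷)ᵏ = e is 31.

Answer: 31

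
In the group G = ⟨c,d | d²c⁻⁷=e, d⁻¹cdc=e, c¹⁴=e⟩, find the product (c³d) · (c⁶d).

Compute (c³d) · (c⁶d) by multiplying left to right and reducing via the relations at each step:
  (c³d) · c⁶ = c⁴d⁻¹
  (c⁴d⁻¹) · d = c⁴

Answer: c⁴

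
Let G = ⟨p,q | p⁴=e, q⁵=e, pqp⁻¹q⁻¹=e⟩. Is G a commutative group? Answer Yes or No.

Each pair of generators commutes: p·q = pq = q·p. Since the generators pairwise commute, every element of G commutes with every other, so G is abelian.

Answer: Yes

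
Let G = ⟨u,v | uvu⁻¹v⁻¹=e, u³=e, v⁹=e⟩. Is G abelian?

Each pair of generators commutes: u·v = uv = v·u. Since the generators pairwise commute, every element of G commutes with every other, so G is abelian.

Answer: Yes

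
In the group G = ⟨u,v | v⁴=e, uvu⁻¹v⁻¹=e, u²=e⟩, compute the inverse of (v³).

The order of (v³) is 4 (smallest k with (v³)ᵏ = e), so (v³)⁻¹ = (v³)³ = v.
Check: (v³) · v → (v³) · v = e, giving e as required.

Answer: v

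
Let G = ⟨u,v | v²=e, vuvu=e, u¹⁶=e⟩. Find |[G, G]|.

G' = [G, G] is generated by all commutators. The generator-pair commutators are: [u, v] = u².
The subgroup they normally generate is {e, u², u⁴, u⁶, u⁸, u¹⁰, u¹², u¹⁴}, of order 8.
Check: |G/G'| = 32/8 = 4 is the order of the abelianisation.

Answer: 8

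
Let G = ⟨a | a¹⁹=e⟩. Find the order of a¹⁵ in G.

Compute successive powers until reaching e:
  (a¹⁵)¹ = a¹⁵, (a¹⁵)² = a¹¹, (a¹⁵)³ = a⁷, (a¹⁵)⁴ = a³, (a¹⁵)⁵ = a¹⁸, (a¹⁵)⁶ = a¹⁴, (a¹⁵)⁷ = a¹⁰, (a¹⁵)⁸ = a⁶, (a¹⁵)⁹ = a², (a¹⁵)¹⁰ = a¹⁷, (a¹⁵)¹¹ = a¹³, (a¹⁵)¹² = a⁹, (a¹⁵)¹³ = a⁵, (a¹⁵)¹⁴ = a, (a¹⁵)¹⁵ = a¹⁶, (a¹⁵)¹⁶ = a¹², (a¹⁵)¹⁷ = a⁸, (a¹⁵)¹⁸ = a⁴, (a¹⁵)¹⁹ = e.
The smallest positive k with (a¹⁵)ᵏ = e is 19.

Answer: 19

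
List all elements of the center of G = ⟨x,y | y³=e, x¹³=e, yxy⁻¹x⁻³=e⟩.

An element z ∈ Z(G) iff z commutes with every generator.
For example e is central: e·x = x = x·e; e·y = y = y·e.
Whereas x ∉ Z(G) since x·y = xy ≠ x³y = y·x.
Checking each of the 39 elements this way gives Z(G) = {e}, of order 1.

Answer: {e}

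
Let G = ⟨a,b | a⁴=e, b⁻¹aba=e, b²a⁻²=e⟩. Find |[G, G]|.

G' = [G, G] is generated by all commutators. The generator-pair commutators are: [a, b] = a².
The subgroup they normally generate is {e, a²}, of order 2.
Check: |G/G'| = 8/2 = 4 is the order of the abelianisation.

Answer: 2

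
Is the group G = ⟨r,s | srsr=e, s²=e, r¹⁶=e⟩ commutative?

r·s = rs but s·r = r¹⁵s, so r·s ≠ s·r and G is not abelian.

Answer: No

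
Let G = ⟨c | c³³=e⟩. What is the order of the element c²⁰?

Compute successive powers until reaching e:
  (c²⁰)¹ = c²⁰, (c²⁰)² = c⁷, (c²⁰)³ = c²⁷, (c²⁰)⁴ = c¹⁴, (c²⁰)⁵ = c, (c²⁰)⁶ = c²¹, (c²⁰)⁷ = c⁸, (c²⁰)⁸ = c²⁸, (c²⁰)⁹ = c¹⁵, (c²⁰)¹⁰ = c², (c²⁰)¹¹ = c²², (c²⁰)¹² = c⁹, (c²⁰)¹³ = c²⁹, (c²⁰)¹⁴ = c¹⁶, (c²⁰)¹⁵ = c³, (c²⁰)¹⁶ = c²³, (c²⁰)¹⁷ = c¹⁰, (c²⁰)¹⁸ = c³⁰, (c²⁰)¹⁹ = c¹⁷, (c²⁰)²⁰ = c⁴, (c²⁰)²¹ = c²⁴, (c²⁰)²² = c¹¹, (c²⁰)²³ = c³¹, (c²⁰)²⁴ = c¹⁸, (c²⁰)²⁵ = c⁵, (c²⁰)²⁶ = c²⁵, (c²⁰)²⁷ = c¹², (c²⁰)²⁸ = c³², (c²⁰)²⁹ = c¹⁹, (c²⁰)³⁰ = c⁶, (c²⁰)³¹ = c²⁶, (c²⁰)³² = c¹³, (c²⁰)³³ = e.
The smallest positive k with (c²⁰)ᵏ = e is 33.

Answer: 33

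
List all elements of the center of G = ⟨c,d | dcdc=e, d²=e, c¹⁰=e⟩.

An element z ∈ Z(G) iff z commutes with every generator.
For example c⁵ is central: (c⁵)·c = c⁶ = c·(c⁵); (c⁵)·d = c⁵d = d·(c⁵).
Whereas c ∉ Z(G) since c·d = cd ≠ c⁹d = d·c.
Checking each of the 20 elements this way gives Z(G) = {e, c⁵}, of order 2.

Answer: {e, c⁵}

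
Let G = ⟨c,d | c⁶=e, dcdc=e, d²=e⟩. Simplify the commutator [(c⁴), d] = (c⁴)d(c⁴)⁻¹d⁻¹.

[(c⁴), d] = (c⁴)·d·(c⁴)⁻¹·d⁻¹.
  (c⁴) · d = c⁴d
  (c⁴d) · (c²) = c²d
  (c²d) · d = c²

Answer: c²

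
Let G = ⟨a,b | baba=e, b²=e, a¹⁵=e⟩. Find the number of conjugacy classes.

The conjugacy classes (representative and size) are:
  [e] (size 1), [a¹⁴] (size 2), [a²] (size 2), [a³] (size 2), [a⁴] (size 2), [a¹⁰] (size 2), [a⁹] (size 2), [a⁷] (size 2), [a¹³b] (size 15).
Class equation: 1 + 2 + 2 + 2 + 2 + 2 + 2 + 2 + 15 = 30 = |G|. So G has 9 conjugacy classes.

Answer: 9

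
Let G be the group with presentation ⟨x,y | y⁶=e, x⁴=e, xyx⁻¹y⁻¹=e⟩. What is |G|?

Enumerate words in the generators, reducing via the relations: the distinct elements are
  {e, x, y, xy, x², x³, y², y³, y⁴, y⁵, xy², xy³, xy⁴, xy⁵, x²y, x³y, x²y², x²y³, x²y⁴, x²y⁵, x³y², x³y³, x³y⁴, x³y⁵}.
No further products give new elements, so |G| = 24.

Answer: 24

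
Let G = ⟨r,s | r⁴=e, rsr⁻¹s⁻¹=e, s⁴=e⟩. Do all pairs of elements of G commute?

Each pair of generators commutes: r·s = rs = s·r. Since the generators pairwise commute, every element of G commutes with every other, so G is abelian.

Answer: Yes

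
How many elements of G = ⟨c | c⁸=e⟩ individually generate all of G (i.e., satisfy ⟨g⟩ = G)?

G is cyclic of order 8. An element generates G iff its order is 8, and a cyclic group of order 8 has exactly φ(8) = 4 such elements.

Answer: 4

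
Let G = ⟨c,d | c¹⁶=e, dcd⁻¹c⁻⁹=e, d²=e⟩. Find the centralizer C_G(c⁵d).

⟨c⁵d⟩ ⊆ C_G(c⁵d) since powers of c⁵d commute with c⁵d; so |C_G(c⁵d)| ≥ |⟨c⁵d⟩| = 16.
By orbit–stabilizer, |C_G(c⁵d)| = |G| / |conj. class of c⁵d| = 32 / 2 = 16.
The 16 elements commuting with c⁵d are {e, c², c⁴, c⁶, c⁸, c¹⁰, c¹², c¹⁴, c⁹d, cd, c¹¹d, c³d, c¹³d, c⁵d, c¹⁵d, c⁷d}.

Answer: {e, c², c⁴, c⁶, c⁸, c¹⁰, c¹², c¹⁴, c⁹d, cd, c¹¹d, c³d, c¹³d, c⁵d, c¹⁵d, c⁷d}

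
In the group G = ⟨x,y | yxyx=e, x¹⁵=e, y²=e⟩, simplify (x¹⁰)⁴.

Compute successive powers of (x¹⁰), reducing at each step:
  (x¹⁰)²: (x¹⁰) · x¹⁰ = x⁵
  (x¹⁰)³: (x⁵) · x¹⁰ = e
  (x¹⁰)⁴: e · x¹⁰ = x¹⁰

Answer: x¹⁰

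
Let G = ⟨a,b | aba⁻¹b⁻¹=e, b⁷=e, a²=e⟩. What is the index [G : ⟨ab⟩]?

First find ord(ab) by computing successive powers:
  (ab)¹ = ab, (ab)² = b², (ab)³ = ab³, (ab)⁴ = b⁴, (ab)⁵ = ab⁵, (ab)⁶ = b⁶, (ab)⁷ = a, (ab)⁸ = b, (ab)⁹ = ab², (ab)¹⁰ = b³, (ab)¹¹ = ab⁴, (ab)¹² = b⁵, (ab)¹³ = ab⁶, (ab)¹⁴ = e.
So |⟨ab⟩| = ord(ab) = 14. With |G| = 14, by Lagrange [G : ⟨ab⟩] = 14/14 = 1.

Answer: 1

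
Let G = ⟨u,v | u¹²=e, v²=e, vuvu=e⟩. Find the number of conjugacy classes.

The conjugacy classes (representative and size) are:
  [e] (size 1), [u¹¹] (size 2), [u²] (size 2), [u⁹] (size 2), [u⁴] (size 2), [u⁵] (size 2), [u⁶] (size 1), [v] (size 6), [uv] (size 6).
Class equation: 1 + 2 + 2 + 2 + 2 + 2 + 1 + 6 + 6 = 24 = |G|. So G has 9 conjugacy classes.

Answer: 9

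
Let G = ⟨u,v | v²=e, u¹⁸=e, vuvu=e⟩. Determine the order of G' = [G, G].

G' = [G, G] is generated by all commutators. The generator-pair commutators are: [u, v] = u².
The subgroup they normally generate is {e, u², u⁴, u⁶, u⁸, u¹⁰, u¹², u¹⁴, u¹⁶}, of order 9.
Check: |G/G'| = 36/9 = 4 is the order of the abelianisation.

Answer: 9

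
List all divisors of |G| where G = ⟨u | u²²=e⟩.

|G| = 22 = 2 · 11. By Lagrange's theorem the order of any subgroup divides 22; the divisors of 22 are 1, 2, 11, 22.

Answer: 1, 2, 11, 22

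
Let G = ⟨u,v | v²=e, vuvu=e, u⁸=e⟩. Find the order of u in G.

Compute successive powers until reaching e:
  u¹ = u, u² = u², u³ = u³, u⁴ = u⁴, u⁵ = u⁵, u⁶ = u⁶, u⁷ = u⁷, u⁸ = e.
The smallest positive k with uᵏ = e is 8.

Answer: 8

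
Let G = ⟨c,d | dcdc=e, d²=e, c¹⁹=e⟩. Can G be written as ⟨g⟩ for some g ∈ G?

Every cyclic group is abelian. But c·d = cd while d·c = c¹⁸d, so c·d ≠ d·c and G is not abelian. Hence G is not cyclic.

Answer: No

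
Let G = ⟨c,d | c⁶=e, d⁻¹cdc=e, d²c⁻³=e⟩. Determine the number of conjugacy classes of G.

The conjugacy classes (representative and size) are:
  [e] (size 1), [c] (size 2), [c²] (size 2), [c³] (size 1), [cd⁻¹] (size 3), [c²d⁻¹] (size 3).
Class equation: 1 + 2 + 2 + 1 + 3 + 3 = 12 = |G|. So G has 6 conjugacy classes.

Answer: 6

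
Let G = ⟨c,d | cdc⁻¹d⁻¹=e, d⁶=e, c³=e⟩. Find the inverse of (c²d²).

The order of (c²d²) is 3 (smallest k with (c²d²)ᵏ = e), so (c²d²)⁻¹ = (c²d²)² = cd⁴.
Check: (c²d²) · (cd⁴) → (c²d²) · c = d²;   (d²) · d⁴ = e, giving e as required.

Answer: cd⁴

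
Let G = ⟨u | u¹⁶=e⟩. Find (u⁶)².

Compute successive powers of (u⁶), reducing at each step:
  (u⁶)²: (u⁶) · u⁶ = u¹²

Answer: u¹²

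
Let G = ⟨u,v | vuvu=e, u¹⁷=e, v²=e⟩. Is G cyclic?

Every cyclic group is abelian. But u·v = uv while v·u = u¹⁶v, so u·v ≠ v·u and G is not abelian. Hence G is not cyclic.

Answer: No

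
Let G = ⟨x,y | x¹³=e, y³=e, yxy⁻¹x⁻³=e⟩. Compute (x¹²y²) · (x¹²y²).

Compute (x¹²y²) · (x¹²y²) by multiplying left to right and reducing via the relations at each step:
  (x¹²y²) · x¹² = x³y²
  (x³y²) · y² = x³y

Answer: x³y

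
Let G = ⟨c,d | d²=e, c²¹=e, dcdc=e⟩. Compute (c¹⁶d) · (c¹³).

Compute (c¹⁶d) · (c¹³) by multiplying left to right and reducing via the relations at each step:
  (c¹⁶d) · c¹³ = c³d

Answer: c³d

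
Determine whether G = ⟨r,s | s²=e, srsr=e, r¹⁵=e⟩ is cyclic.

Every cyclic group is abelian. But r·s = rs while s·r = r¹⁴s, so r·s ≠ s·r and G is not abelian. Hence G is not cyclic.

Answer: No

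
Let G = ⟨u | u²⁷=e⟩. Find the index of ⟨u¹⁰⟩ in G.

First find ord(u¹⁰) by computing successive powers:
  (u¹⁰)¹ = u¹⁰, (u¹⁰)² = u²⁰, (u¹⁰)³ = u³, (u¹⁰)⁴ = u¹³, (u¹⁰)⁵ = u²³, (u¹⁰)⁶ = u⁶, (u¹⁰)⁷ = u¹⁶, (u¹⁰)⁸ = u²⁶, (u¹⁰)⁹ = u⁹, (u¹⁰)¹⁰ = u¹⁹, (u¹⁰)¹¹ = u², (u¹⁰)¹² = u¹², (u¹⁰)¹³ = u²², (u¹⁰)¹⁴ = u⁵, (u¹⁰)¹⁵ = u¹⁵, (u¹⁰)¹⁶ = u²⁵, (u¹⁰)¹⁷ = u⁸, (u¹⁰)¹⁸ = u¹⁸, (u¹⁰)¹⁹ = u, (u¹⁰)²⁰ = u¹¹, (u¹⁰)²¹ = u²¹, (u¹⁰)²² = u⁴, (u¹⁰)²³ = u¹⁴, (u¹⁰)²⁴ = u²⁴, (u¹⁰)²⁵ = u⁷, (u¹⁰)²⁶ = u¹⁷, (u¹⁰)²⁷ = e.
So |⟨u¹⁰⟩| = ord(u¹⁰) = 27. With |G| = 27, by Lagrange [G : ⟨u¹⁰⟩] = 27/27 = 1.

Answer: 1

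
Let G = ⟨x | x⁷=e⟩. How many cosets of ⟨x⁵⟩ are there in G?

First find ord(x⁵) by computing successive powers:
  (x⁵)¹ = x⁵, (x⁵)² = x³, (x⁵)³ = x, (x⁵)⁴ = x⁶, (x⁵)⁵ = x⁴, (x⁵)⁶ = x², (x⁵)⁷ = e.
So |⟨x⁵⟩| = ord(x⁵) = 7. With |G| = 7, by Lagrange [G : ⟨x⁵⟩] = 7/7 = 1.

Answer: 1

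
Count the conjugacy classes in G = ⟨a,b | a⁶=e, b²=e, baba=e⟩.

The conjugacy classes (representative and size) are:
  [e] (size 1), [a⁵] (size 2), [a⁴] (size 2), [a³] (size 1), [b] (size 3), [a³b] (size 3).
Class equation: 1 + 2 + 2 + 1 + 3 + 3 = 12 = |G|. So G has 6 conjugacy classes.

Answer: 6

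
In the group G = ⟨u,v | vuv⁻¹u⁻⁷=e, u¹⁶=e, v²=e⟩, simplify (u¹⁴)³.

Compute successive powers of (u¹⁴), reducing at each step:
  (u¹⁴)²: (u¹⁴) · u¹⁴ = u¹²
  (u¹⁴)³: (u¹²) · u¹⁴ = u¹⁰

Answer: u¹⁰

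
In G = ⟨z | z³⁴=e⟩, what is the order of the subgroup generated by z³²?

|⟨z³²⟩| equals the order of z³². Compute successive powers until reaching e:
  (z³²)¹ = z³², (z³²)² = z³⁰, (z³²)³ = z²⁸, (z³²)⁴ = z²⁶, (z³²)⁵ = z²⁴, (z³²)⁶ = z²², (z³²)⁷ = z²⁰, (z³²)⁸ = z¹⁸, (z³²)⁹ = z¹⁶, (z³²)¹⁰ = z¹⁴, (z³²)¹¹ = z¹², (z³²)¹² = z¹⁰, (z³²)¹³ = z⁸, (z³²)¹⁴ = z⁶, (z³²)¹⁵ = z⁴, (z³²)¹⁶ = z², (z³²)¹⁷ = e.
The smallest positive k with (z³²)ᵏ = e is 17, so |⟨z³²⟩| = 17.

Answer: 17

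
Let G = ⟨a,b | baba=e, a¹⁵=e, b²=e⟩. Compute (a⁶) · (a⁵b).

Compute (a⁶) · (a⁵b) by multiplying left to right and reducing via the relations at each step:
  (a⁶) · a⁵ = a¹¹
  (a¹¹) · b = a¹¹b

Answer: a¹¹b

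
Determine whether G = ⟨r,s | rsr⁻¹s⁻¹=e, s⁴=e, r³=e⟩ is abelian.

Each pair of generators commutes: r·s = rs = s·r. Since the generators pairwise commute, every element of G commutes with every other, so G is abelian.

Answer: Yes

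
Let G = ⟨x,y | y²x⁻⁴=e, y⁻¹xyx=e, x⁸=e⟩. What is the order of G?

Enumerate words in the generators, reducing via the relations: the distinct elements are
  {e, x, y, xy, x², x³, x⁴, x⁵, x⁶, x⁷, x²y, x³y, y⁻¹, xy⁻¹, x²y⁻¹, x³y⁻¹}.
No further products give new elements, so |G| = 16.

Answer: 16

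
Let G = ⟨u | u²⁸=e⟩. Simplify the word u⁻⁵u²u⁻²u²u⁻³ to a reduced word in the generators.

Multiply left to right, reducing at each step:
  (u²³) · u² = u²⁵
  (u²⁵) · u⁻² = u²³
  (u²³) · u² = u²⁵
  (u²⁵) · u⁻³ = u²²

Answer: u²²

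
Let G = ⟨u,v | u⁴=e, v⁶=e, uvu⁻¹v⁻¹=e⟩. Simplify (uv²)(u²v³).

Compute (uv²) · (u²v³) by multiplying left to right and reducing via the relations at each step:
  (uv²) · u² = u³v²
  (u³v²) · v³ = u³v⁵

Answer: u³v⁵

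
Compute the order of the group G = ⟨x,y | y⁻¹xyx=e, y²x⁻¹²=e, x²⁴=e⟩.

Enumerate words in the generators, reducing via the relations: the distinct elements are
  {e, x, y, xy, x², x³, x⁴, x⁵, x⁶, x⁷, x⁸, x⁹, x²y, x²², x²³, x²¹, x²⁰, x³y, x¹², x¹³, x¹¹, x¹⁰, x¹⁴, x¹⁵, x¹⁶, x¹⁷, x¹⁸, x¹⁹, x⁴y, x⁵y, x⁶y, x⁷y, x⁸y, x⁹y, y⁻¹, xy⁻¹, x¹¹y, x¹⁰y, x²y⁻¹, x³y⁻¹, x⁴y⁻¹, x⁵y⁻¹, x⁶y⁻¹, x⁷y⁻¹, x⁸y⁻¹, x⁹y⁻¹, x¹¹y⁻¹, x¹⁰y⁻¹}.
No further products give new elements, so |G| = 48.

Answer: 48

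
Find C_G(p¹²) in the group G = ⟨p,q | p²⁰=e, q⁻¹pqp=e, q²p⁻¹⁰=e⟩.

⟨p¹²⟩ ⊆ C_G(p¹²) since powers of p¹² commute with p¹²; so |C_G(p¹²)| ≥ |⟨p¹²⟩| = 5.
By orbit–stabilizer, |C_G(p¹²)| = |G| / |conj. class of p¹²| = 40 / 2 = 20.
The 20 elements commuting with p¹² are {e, p, p², p³, p⁴, p⁵, p⁶, p⁷, p⁸, p⁹, p¹⁰, p¹¹, p¹², p¹³, p¹⁴, p¹⁵, p¹⁶, p¹⁷, p¹⁸, p¹⁹}.

Answer: {e, p, p², p³, p⁴, p⁵, p⁶, p⁷, p⁸, p⁹, p¹⁰, p¹¹, p¹², p¹³, p¹⁴, p¹⁵, p¹⁶, p¹⁷, p¹⁸, p¹⁹}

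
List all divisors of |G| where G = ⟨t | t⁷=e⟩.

|G| = 7 = 7. By Lagrange's theorem the order of any subgroup divides 7; the divisors of 7 are 1, 7.

Answer: 1, 7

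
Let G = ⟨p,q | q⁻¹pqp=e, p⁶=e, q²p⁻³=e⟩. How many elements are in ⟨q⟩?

|⟨q⟩| equals the order of q. Compute successive powers until reaching e:
  q¹ = q, q² = p³, q³ = q⁻¹, q⁴ = e.
The smallest positive k with qᵏ = e is 4, so |⟨q⟩| = 4.

Answer: 4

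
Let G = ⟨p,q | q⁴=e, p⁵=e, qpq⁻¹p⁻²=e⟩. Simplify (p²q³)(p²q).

Compute (p²q³) · (p²q) by multiplying left to right and reducing via the relations at each step:
  (p²q³) · p² = p³q³
  (p³q³) · q = p³

Answer: p³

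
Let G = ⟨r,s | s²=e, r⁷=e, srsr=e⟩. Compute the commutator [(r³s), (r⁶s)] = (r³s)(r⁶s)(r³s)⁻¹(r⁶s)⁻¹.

[(r³s), (r⁶s)] = (r³s)·(r⁶s)·(r³s)⁻¹·(r⁶s)⁻¹.
  (r³s) · (r⁶s) = r⁴
  (r⁴) · (r³s) = s
  s · (r⁶s) = r

Answer: r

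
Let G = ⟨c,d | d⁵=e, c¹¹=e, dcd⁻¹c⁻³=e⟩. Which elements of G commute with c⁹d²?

⟨c⁹d²⟩ ⊆ C_G(c⁹d²) since powers of c⁹d² commute with c⁹d²; so |C_G(c⁹d²)| ≥ |⟨c⁹d²⟩| = 5.
By orbit–stabilizer, |C_G(c⁹d²)| = |G| / |conj. class of c⁹d²| = 55 / 11 = 5.
The 5 elements commuting with c⁹d² are {e, c²d⁴, c⁵d, c⁹d², c¹⁰d³}.

Answer: {e, c²d⁴, c⁵d, c⁹d², c¹⁰d³}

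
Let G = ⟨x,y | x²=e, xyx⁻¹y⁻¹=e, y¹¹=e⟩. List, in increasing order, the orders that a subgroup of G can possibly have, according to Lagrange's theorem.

|G| = 22 = 2 · 11. By Lagrange's theorem the order of any subgroup divides 22; the divisors of 22 are 1, 2, 11, 22.

Answer: 1, 2, 11, 22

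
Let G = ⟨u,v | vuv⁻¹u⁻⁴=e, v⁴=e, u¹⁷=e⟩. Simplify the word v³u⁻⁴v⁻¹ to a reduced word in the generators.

Multiply left to right, reducing at each step:
  (v³) · u⁻⁴ = u¹⁶v³
  (u¹⁶v³) · v⁻¹ = u¹⁶v²

Answer: u¹⁶v²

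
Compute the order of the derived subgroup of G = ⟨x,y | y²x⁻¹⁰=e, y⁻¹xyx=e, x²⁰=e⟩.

G' = [G, G] is generated by all commutators. The generator-pair commutators are: [x, y] = x².
The subgroup they normally generate is {e, x², x⁴, x⁶, x⁸, x¹⁰, x¹², x¹⁴, x¹⁶, x¹⁸}, of order 10.
Check: |G/G'| = 40/10 = 4 is the order of the abelianisation.

Answer: 10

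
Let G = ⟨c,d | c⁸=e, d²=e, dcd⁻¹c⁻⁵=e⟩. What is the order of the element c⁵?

Compute successive powers until reaching e:
  (c⁵)¹ = c⁵, (c⁵)² = c², (c⁵)³ = c⁷, (c⁵)⁴ = c⁴, (c⁵)⁵ = c, (c⁵)⁶ = c⁶, (c⁵)⁷ = c³, (c⁵)⁸ = e.
The smallest positive k with (c⁵)ᵏ = e is 8.

Answer: 8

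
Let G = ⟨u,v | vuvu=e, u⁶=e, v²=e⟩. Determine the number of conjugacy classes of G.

The conjugacy classes (representative and size) are:
  [e] (size 1), [u⁵] (size 2), [u⁴] (size 2), [u³] (size 1), [v] (size 3), [u³v] (size 3).
Class equation: 1 + 2 + 2 + 1 + 3 + 3 = 12 = |G|. So G has 6 conjugacy classes.

Answer: 6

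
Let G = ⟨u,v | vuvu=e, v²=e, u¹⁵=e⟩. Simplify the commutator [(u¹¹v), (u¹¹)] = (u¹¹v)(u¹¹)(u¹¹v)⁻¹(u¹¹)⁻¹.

[(u¹¹v), (u¹¹)] = (u¹¹v)·(u¹¹)·(u¹¹v)⁻¹·(u¹¹)⁻¹.
  (u¹¹v) · (u¹¹) = v
  v · (u¹¹v) = u⁴
  (u⁴) · (u⁴) = u⁸

Answer: u⁸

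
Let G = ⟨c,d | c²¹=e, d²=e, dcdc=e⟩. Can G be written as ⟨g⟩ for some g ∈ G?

Every cyclic group is abelian. But c·d = cd while d·c = c²⁰d, so c·d ≠ d·c and G is not abelian. Hence G is not cyclic.

Answer: No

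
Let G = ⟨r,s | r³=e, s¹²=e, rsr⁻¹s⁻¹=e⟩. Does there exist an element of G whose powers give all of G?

|G| = 36, but the maximum element order in G is 12 < 36. No single element generates all of G, so G is not cyclic.

Answer: No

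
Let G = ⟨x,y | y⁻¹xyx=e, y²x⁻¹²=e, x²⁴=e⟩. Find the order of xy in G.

Compute successive powers until reaching e:
  (xy)¹ = xy, (xy)² = x¹², (xy)³ = xy⁻¹, (xy)⁴ = e.
The smallest positive k with (xy)ᵏ = e is 4.

Answer: 4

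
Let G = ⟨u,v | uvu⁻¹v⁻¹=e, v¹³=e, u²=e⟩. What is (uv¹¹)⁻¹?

The order of (uv¹¹) is 26 (smallest k with (uv¹¹)ᵏ = e), so (uv¹¹)⁻¹ = (uv¹¹)²⁵ = uv².
Check: (uv¹¹) · (uv²) → (uv¹¹) · u = v¹¹;   (v¹¹) · v² = e, giving e as required.

Answer: uv²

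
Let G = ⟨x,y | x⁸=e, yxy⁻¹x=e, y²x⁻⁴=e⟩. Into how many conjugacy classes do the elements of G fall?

The conjugacy classes (representative and size) are:
  [e] (size 1), [x⁷] (size 2), [x²] (size 2), [x⁵] (size 2), [x⁴] (size 1), [x²y⁻¹] (size 4), [x³y] (size 4).
Class equation: 1 + 2 + 2 + 2 + 1 + 4 + 4 = 16 = |G|. So G has 7 conjugacy classes.

Answer: 7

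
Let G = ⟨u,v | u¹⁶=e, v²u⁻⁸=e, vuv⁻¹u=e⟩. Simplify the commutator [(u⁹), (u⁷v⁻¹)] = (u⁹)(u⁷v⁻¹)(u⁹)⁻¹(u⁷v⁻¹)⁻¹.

[(u⁹), (u⁷v⁻¹)] = (u⁹)·(u⁷v⁻¹)·(u⁹)⁻¹·(u⁷v⁻¹)⁻¹.
  (u⁹) · (u⁷v⁻¹) = v⁻¹
  (v⁻¹) · (u⁷) = uv
  (uv) · (u⁷v) = u²

Answer: u²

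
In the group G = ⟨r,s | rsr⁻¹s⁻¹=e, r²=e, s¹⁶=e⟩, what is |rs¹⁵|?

Compute successive powers until reaching e:
  (rs¹⁵)¹ = rs¹⁵, (rs¹⁵)² = s¹⁴, (rs¹⁵)³ = rs¹³, (rs¹⁵)⁴ = s¹², (rs¹⁵)⁵ = rs¹¹, (rs¹⁵)⁶ = s¹⁰, (rs¹⁵)⁷ = rs⁹, (rs¹⁵)⁸ = s⁸, (rs¹⁵)⁹ = rs⁷, (rs¹⁵)¹⁰ = s⁶, (rs¹⁵)¹¹ = rs⁵, (rs¹⁵)¹² = s⁴, (rs¹⁵)¹³ = rs³, (rs¹⁵)¹⁴ = s², (rs¹⁵)¹⁵ = rs, (rs¹⁵)¹⁶ = e.
The smallest positive k with (rs¹⁵)ᵏ = e is 16.

Answer: 16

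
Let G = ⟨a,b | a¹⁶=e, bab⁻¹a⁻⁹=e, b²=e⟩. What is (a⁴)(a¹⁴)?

Compute (a⁴) · (a¹⁴) by multiplying left to right and reducing via the relations at each step:
  (a⁴) · a¹⁴ = a²

Answer: a²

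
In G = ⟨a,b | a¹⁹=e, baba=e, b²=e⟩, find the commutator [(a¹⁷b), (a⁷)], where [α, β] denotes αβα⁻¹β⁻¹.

[(a¹⁷b), (a⁷)] = (a¹⁷b)·(a⁷)·(a¹⁷b)⁻¹·(a⁷)⁻¹.
  (a¹⁷b) · (a⁷) = a¹⁰b
  (a¹⁰b) · (a¹⁷b) = a¹²
  (a¹²) · (a¹²) = a⁵

Answer: a⁵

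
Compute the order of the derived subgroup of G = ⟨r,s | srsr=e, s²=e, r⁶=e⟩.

G' = [G, G] is generated by all commutators. The generator-pair commutators are: [r, s] = r².
The subgroup they normally generate is {e, r², r⁴}, of order 3.
Check: |G/G'| = 12/3 = 4 is the order of the abelianisation.

Answer: 3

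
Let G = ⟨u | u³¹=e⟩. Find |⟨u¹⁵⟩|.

|⟨u¹⁵⟩| equals the order of u¹⁵. Compute successive powers until reaching e:
  (u¹⁵)¹ = u¹⁵, (u¹⁵)² = u³⁰, (u¹⁵)³ = u¹⁴, (u¹⁵)⁴ = u²⁹, (u¹⁵)⁵ = u¹³, (u¹⁵)⁶ = u²⁸, (u¹⁵)⁷ = u¹², (u¹⁵)⁸ = u²⁷, (u¹⁵)⁹ = u¹¹, (u¹⁵)¹⁰ = u²⁶, (u¹⁵)¹¹ = u¹⁰, (u¹⁵)¹² = u²⁵, (u¹⁵)¹³ = u⁹, (u¹⁵)¹⁴ = u²⁴, (u¹⁵)¹⁵ = u⁸, (u¹⁵)¹⁶ = u²³, (u¹⁵)¹⁷ = u⁷, (u¹⁵)¹⁸ = u²², (u¹⁵)¹⁹ = u⁶, (u¹⁵)²⁰ = u²¹, (u¹⁵)²¹ = u⁵, (u¹⁵)²² = u²⁰, (u¹⁵)²³ = u⁴, (u¹⁵)²⁴ = u¹⁹, (u¹⁵)²⁵ = u³, (u¹⁵)²⁶ = u¹⁸, (u¹⁵)²⁷ = u², (u¹⁵)²⁸ = u¹⁷, (u¹⁵)²⁹ = u, (u¹⁵)³⁰ = u¹⁶, (u¹⁵)³¹ = e.
The smallest positive k with (u¹⁵)ᵏ = e is 31, so |⟨u¹⁵⟩| = 31.

Answer: 31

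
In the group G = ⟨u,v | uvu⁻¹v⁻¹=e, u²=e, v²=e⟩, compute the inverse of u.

The order of u is 2 (smallest k with uᵏ = e), so u⁻¹ = u¹ = u.
Check: u · u → u · u = e, giving e as required.

Answer: u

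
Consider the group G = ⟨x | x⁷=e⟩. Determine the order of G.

G is generated by a single element, so G is cyclic. The relator gives x⁷ = e and no smaller power is forced to be e, so the 7 powers {e, x, x², x³, x⁴, x⁵, x⁶} are distinct. Hence |G| = 7.

Answer: 7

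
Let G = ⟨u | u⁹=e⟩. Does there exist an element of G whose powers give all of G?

|G| = 9. The element u has order 9 (its powers give 9 distinct elements), so ⟨u⟩ = G and G is cyclic.

Answer: Yes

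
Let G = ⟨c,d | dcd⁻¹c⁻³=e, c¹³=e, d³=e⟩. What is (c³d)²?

Compute successive powers of (c³d), reducing at each step:
  (c³d)²: (c³d) · c³ = c¹²d;   (c¹²d) · d = c¹²d²

Answer: c¹²d²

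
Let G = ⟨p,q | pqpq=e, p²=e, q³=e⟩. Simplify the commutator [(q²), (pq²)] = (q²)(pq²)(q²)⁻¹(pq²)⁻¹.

[(q²), (pq²)] = (q²)·(pq²)·(q²)⁻¹·(pq²)⁻¹.
  (q²) · (pq²) = p
  p · q = pq
  (pq) · (pq²) = q

Answer: q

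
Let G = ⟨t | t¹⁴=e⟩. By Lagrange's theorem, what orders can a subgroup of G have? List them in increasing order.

|G| = 14 = 2 · 7. By Lagrange's theorem the order of any subgroup divides 14; the divisors of 14 are 1, 2, 7, 14.

Answer: 1, 2, 7, 14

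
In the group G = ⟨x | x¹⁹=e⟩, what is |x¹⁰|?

Compute successive powers until reaching e:
  (x¹⁰)¹ = x¹⁰, (x¹⁰)² = x, (x¹⁰)³ = x¹¹, (x¹⁰)⁴ = x², (x¹⁰)⁵ = x¹², (x¹⁰)⁶ = x³, (x¹⁰)⁷ = x¹³, (x¹⁰)⁸ = x⁴, (x¹⁰)⁹ = x¹⁴, (x¹⁰)¹⁰ = x⁵, (x¹⁰)¹¹ = x¹⁵, (x¹⁰)¹² = x⁶, (x¹⁰)¹³ = x¹⁶, (x¹⁰)¹⁴ = x⁷, (x¹⁰)¹⁵ = x¹⁷, (x¹⁰)¹⁶ = x⁸, (x¹⁰)¹⁷ = x¹⁸, (x¹⁰)¹⁸ = x⁹, (x¹⁰)¹⁹ = e.
The smallest positive k with (x¹⁰)ᵏ = e is 19.

Answer: 19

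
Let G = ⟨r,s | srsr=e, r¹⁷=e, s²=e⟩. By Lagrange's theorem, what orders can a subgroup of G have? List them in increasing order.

|G| = 34 = 2 · 17. By Lagrange's theorem the order of any subgroup divides 34; the divisors of 34 are 1, 2, 17, 34.

Answer: 1, 2, 17, 34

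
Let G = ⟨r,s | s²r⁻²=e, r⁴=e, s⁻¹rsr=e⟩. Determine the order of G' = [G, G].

G' = [G, G] is generated by all commutators. The generator-pair commutators are: [r, s] = r².
The subgroup they normally generate is {e, r²}, of order 2.
Check: |G/G'| = 8/2 = 4 is the order of the abelianisation.

Answer: 2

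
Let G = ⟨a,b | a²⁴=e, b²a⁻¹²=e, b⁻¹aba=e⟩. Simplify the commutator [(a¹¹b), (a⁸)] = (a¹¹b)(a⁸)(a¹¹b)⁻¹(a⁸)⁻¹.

[(a¹¹b), (a⁸)] = (a¹¹b)·(a⁸)·(a¹¹b)⁻¹·(a⁸)⁻¹.
  (a¹¹b) · (a⁸) = a³b
  (a³b) · (a¹¹b⁻¹) = a¹⁶
  (a¹⁶) · (a¹⁶) = a⁸

Answer: a⁸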